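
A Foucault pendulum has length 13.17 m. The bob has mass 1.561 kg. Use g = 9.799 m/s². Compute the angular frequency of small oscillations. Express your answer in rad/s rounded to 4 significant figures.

ω = √(g/L) = √(9.799/13.17) = 0.8626 rad/s.

0.8626 rad/s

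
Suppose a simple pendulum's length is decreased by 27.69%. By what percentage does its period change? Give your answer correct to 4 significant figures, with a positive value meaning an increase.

-14.96%

T ∝ √L, so T'/T = √(0.72310) = 0.85035.
Percentage change in T = (0.85035 − 1) × 100% = -14.96%.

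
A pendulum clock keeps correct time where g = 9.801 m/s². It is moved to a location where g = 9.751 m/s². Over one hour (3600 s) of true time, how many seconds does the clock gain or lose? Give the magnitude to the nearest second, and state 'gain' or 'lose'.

lose 9 s

The clock's period scales as T ∝ 1/√g, so T'/T = √(9.801/9.751) = 1.00256.
In 3600 s of true time the clock registers 3600/1.00256 = 3590.8 s, so it loses 9 s.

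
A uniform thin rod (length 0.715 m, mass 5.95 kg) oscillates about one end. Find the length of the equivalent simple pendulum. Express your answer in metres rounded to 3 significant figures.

The equivalent simple-pendulum length is L_eq = I/(md), where I is about the pivot and d = 0.3575 m.
I_cm = (1/12)mL² = 0.2535 kg·m², so I = I_cm + md² = 0.2535 + 0.7604 = 1.014 kg·m².
L_eq = 1.014/(5.95 × 0.3575) = 0.477 m.

0.477 m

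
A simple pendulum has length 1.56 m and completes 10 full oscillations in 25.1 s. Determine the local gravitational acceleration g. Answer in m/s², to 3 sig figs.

T = 25.1/10 = 2.510 s.
From T = 2π√(L/g), g = 4π²L/T² = 4π² × 1.56/2.510² = 9.78 m/s².

9.78 m/s²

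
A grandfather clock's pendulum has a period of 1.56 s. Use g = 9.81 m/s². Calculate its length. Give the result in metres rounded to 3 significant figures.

From T = 2π√(L/g), L = gT²/(4π²) = 9.81 × 1.560²/(4π²) = 0.605 m.

0.605 m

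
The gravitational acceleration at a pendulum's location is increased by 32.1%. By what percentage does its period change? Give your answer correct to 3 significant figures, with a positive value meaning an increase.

-13.0%

T ∝ 1/√g, so T'/T = 1/√(1.321) = 0.8701.
Percentage change in T = (0.8701 − 1) × 100% = -13.0%.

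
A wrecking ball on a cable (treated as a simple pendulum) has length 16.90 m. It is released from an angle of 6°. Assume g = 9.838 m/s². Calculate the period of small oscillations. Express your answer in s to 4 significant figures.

T = 2π√(L/g) = 2π√(16.90/9.838) = 2π × 1.3107 = 8.235 s.

8.235 s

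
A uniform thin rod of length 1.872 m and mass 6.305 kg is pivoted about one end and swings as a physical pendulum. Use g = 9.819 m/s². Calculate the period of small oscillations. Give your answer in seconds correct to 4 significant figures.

2.240 s

For a physical pendulum T = 2π√(I/(mgd)), with d = 0.93600 m from pivot to centre of mass.
I_cm = mL²/12 = 6.305 × 1.872²/12 = 1.8413 kg·m²; I = I_cm + md² = 1.8413 + 6.305 × 0.93600² = 7.3650 kg·m².
T = 2π√(7.3650/(6.305 × 9.819 × 0.93600)) = 2.240 s.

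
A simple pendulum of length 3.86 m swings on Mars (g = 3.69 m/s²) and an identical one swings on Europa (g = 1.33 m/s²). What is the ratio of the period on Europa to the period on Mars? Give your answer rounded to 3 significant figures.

1.67

T ∝ 1/√g, so T₂/T₁ = √(g₁/g₂) = √(3.69/1.33) = 1.67.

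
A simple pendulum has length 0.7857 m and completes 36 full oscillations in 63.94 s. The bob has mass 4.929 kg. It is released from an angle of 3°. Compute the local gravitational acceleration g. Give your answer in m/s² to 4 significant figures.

T = 63.94/36 = 1.7761 s.
From T = 2π√(L/g), g = 4π²L/T² = 4π² × 0.7857/1.7761² = 9.833 m/s².

9.833 m/s²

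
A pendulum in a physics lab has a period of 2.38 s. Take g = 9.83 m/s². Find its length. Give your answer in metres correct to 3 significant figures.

1.41 m

From T = 2π√(L/g), L = gT²/(4π²) = 9.83 × 2.380²/(4π²) = 1.41 m.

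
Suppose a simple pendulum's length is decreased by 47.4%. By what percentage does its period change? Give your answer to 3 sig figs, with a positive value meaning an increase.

-27.5%

T ∝ √L, so T'/T = √(0.5260) = 0.7253.
Percentage change in T = (0.7253 − 1) × 100% = -27.5%.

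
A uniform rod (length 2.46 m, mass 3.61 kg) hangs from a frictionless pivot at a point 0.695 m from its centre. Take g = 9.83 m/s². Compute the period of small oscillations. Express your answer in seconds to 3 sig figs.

For a physical pendulum T = 2π√(I/(mgd)), with d = 0.6950 m from pivot to centre of mass.
I_cm = mL²/12 = 3.61 × 2.46²/12 = 1.821 kg·m²; I = I_cm + md² = 1.821 + 3.61 × 0.6950² = 3.564 kg·m².
T = 2π√(3.564/(3.61 × 9.83 × 0.6950)) = 2.39 s.

2.39 s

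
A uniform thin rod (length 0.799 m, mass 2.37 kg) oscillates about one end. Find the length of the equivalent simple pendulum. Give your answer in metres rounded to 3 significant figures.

The equivalent simple-pendulum length is L_eq = I/(md), where I is about the pivot and d = 0.3995 m.
I_cm = (1/12)mL² = 0.1261 kg·m², so I = I_cm + md² = 0.1261 + 0.3783 = 0.5043 kg·m².
L_eq = 0.5043/(2.37 × 0.3995) = 0.533 m.

0.533 m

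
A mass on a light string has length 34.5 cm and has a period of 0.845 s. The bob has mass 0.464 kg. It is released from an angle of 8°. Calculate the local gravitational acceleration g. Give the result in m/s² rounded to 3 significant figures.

From T = 2π√(L/g), g = 4π²L/T² = 4π² × 0.345/0.8450² = 19.1 m/s².

19.1 m/s²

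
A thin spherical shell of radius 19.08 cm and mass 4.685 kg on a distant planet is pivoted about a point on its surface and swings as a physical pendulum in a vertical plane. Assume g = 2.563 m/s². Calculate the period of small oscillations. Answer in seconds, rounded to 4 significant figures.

2.213 s

I_cm = (2/3)mr² = 0.11370 kg·m². The pivot is at distance d = 0.1908 m from the centre of mass.
By the parallel-axis theorem, I = I_cm + md² = 0.11370 + 0.17056 = 0.28426 kg·m².
T = 2π√(I/(mgd)) = 2π√(0.28426/(4.685 × 2.563 × 0.1908)) = 2.213 s.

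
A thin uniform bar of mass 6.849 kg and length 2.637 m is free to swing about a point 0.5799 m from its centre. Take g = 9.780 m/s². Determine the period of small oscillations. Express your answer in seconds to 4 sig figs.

For a physical pendulum T = 2π√(I/(mgd)), with d = 0.57990 m from pivot to centre of mass.
I_cm = mL²/12 = 6.849 × 2.637²/12 = 3.9689 kg·m²; I = I_cm + md² = 3.9689 + 6.849 × 0.57990² = 6.2721 kg·m².
T = 2π√(6.2721/(6.849 × 9.780 × 0.57990)) = 2.525 s.

2.525 s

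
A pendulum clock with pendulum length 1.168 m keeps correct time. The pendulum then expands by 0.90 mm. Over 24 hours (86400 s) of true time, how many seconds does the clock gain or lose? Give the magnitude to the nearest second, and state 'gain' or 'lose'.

lose 33 s

T ∝ √L, so T'/T = √(1.16890/1.168) = 1.00039.
In 86400 s of true time the clock registers 86400/1.00039 = 86366.7 s, so it loses 33 s.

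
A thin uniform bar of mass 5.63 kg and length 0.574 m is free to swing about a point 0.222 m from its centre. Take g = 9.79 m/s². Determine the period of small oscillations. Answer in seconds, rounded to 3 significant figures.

For a physical pendulum T = 2π√(I/(mgd)), with d = 0.2220 m from pivot to centre of mass.
I_cm = mL²/12 = 5.63 × 0.574²/12 = 0.1546 kg·m²; I = I_cm + md² = 0.1546 + 5.63 × 0.2220² = 0.4320 kg·m².
T = 2π√(0.4320/(5.63 × 9.79 × 0.2220)) = 1.18 s.

1.18 s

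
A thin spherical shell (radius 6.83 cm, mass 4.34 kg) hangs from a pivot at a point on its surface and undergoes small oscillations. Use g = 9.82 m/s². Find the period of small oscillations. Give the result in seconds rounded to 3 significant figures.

I_cm = (2/3)mr² = 0.01350 kg·m². The pivot is at distance d = 0.0683 m from the centre of mass.
By the parallel-axis theorem, I = I_cm + md² = 0.01350 + 0.02025 = 0.03374 kg·m².
T = 2π√(I/(mgd)) = 2π√(0.03374/(4.34 × 9.82 × 0.0683)) = 0.676 s.

0.676 s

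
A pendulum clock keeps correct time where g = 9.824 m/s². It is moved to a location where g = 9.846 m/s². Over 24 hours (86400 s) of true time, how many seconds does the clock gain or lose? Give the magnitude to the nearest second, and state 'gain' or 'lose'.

gain 97 s

The clock's period scales as T ∝ 1/√g, so T'/T = √(9.824/9.846) = 0.998882.
In 86400 s of true time the clock registers 86400/0.998882 = 86496.7 s, so it gains 97 s.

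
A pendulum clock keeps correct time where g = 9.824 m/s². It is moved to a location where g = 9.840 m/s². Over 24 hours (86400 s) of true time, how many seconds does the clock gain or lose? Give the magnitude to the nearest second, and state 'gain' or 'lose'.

gain 70 s

The clock's period scales as T ∝ 1/√g, so T'/T = √(9.824/9.840) = 0.999187.
In 86400 s of true time the clock registers 86400/0.999187 = 86470.3 s, so it gains 70 s.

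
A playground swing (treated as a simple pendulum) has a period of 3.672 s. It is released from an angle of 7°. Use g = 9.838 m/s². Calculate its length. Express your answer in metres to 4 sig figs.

3.360 m

From T = 2π√(L/g), L = gT²/(4π²) = 9.838 × 3.6720²/(4π²) = 3.360 m.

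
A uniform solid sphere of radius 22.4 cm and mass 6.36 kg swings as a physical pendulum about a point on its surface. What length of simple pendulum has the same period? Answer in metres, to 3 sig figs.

0.314 m

The equivalent simple-pendulum length is L_eq = I/(md), where I is about the pivot and d = 0.2240 m.
I_cm = (2/5)mR² = 0.1276 kg·m², so I = I_cm + md² = 0.1276 + 0.3191 = 0.4468 kg·m².
L_eq = 0.4468/(6.36 × 0.2240) = 0.314 m.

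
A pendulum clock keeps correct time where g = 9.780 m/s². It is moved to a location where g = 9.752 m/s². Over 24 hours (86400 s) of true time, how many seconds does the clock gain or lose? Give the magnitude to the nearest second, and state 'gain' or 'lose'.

lose 124 s

The clock's period scales as T ∝ 1/√g, so T'/T = √(9.780/9.752) = 1.00143.
In 86400 s of true time the clock registers 86400/1.00143 = 86276.2 s, so it loses 124 s.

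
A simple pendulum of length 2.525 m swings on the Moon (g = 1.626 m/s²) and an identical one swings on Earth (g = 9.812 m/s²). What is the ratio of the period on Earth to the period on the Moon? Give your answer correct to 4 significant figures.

0.4071

T ∝ 1/√g, so T₂/T₁ = √(g₁/g₂) = √(1.626/9.812) = 0.4071.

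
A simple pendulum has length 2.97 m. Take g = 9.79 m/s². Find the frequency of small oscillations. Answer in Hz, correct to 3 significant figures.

T = 2π√(L/g) = 2π√(2.97/9.79) = 3.461 s, so f = 1/T = 0.289 Hz.

0.289 Hz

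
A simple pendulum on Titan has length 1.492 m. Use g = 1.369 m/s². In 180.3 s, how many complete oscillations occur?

27

T = 2π√(L/g) = 2π√(1.492/1.369) = 6.5594 s.
Number of complete oscillations = ⌊180.3/6.5594⌋ = ⌊27.487⌋ = 27.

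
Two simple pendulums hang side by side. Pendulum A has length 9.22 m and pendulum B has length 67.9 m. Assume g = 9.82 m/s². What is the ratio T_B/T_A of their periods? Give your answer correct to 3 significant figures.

2.71

T ∝ √L, so T_B/T_A = √(L_B/L_A) = √(67.9/9.22) = 2.71.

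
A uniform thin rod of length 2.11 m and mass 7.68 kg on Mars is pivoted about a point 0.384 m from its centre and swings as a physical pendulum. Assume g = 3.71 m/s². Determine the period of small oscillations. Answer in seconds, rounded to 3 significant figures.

3.79 s

For a physical pendulum T = 2π√(I/(mgd)), with d = 0.3840 m from pivot to centre of mass.
I_cm = mL²/12 = 7.68 × 2.11²/12 = 2.849 kg·m²; I = I_cm + md² = 2.849 + 7.68 × 0.3840² = 3.982 kg·m².
T = 2π√(3.982/(7.68 × 3.71 × 0.3840)) = 3.79 s.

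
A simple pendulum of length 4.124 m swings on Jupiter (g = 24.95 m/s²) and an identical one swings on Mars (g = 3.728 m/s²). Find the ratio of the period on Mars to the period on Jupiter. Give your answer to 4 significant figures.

T ∝ 1/√g, so T₂/T₁ = √(g₁/g₂) = √(24.95/3.728) = 2.587.

2.587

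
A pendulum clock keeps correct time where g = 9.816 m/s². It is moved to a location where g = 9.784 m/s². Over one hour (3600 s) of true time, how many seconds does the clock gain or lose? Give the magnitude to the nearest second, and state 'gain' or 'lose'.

The clock's period scales as T ∝ 1/√g, so T'/T = √(9.816/9.784) = 1.00163.
In 3600 s of true time the clock registers 3600/1.00163 = 3594.1 s, so it loses 6 s.

lose 6 s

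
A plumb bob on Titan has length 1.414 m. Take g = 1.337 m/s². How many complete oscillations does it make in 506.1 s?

T = 2π√(L/g) = 2π√(1.414/1.337) = 6.4616 s.
Number of complete oscillations = ⌊506.1/6.4616⌋ = ⌊78.324⌋ = 78.

78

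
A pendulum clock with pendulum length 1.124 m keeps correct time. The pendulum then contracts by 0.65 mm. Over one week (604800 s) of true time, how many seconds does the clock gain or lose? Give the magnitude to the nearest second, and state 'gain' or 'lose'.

T ∝ √L, so T'/T = √(1.12335/1.124) = 0.999711.
In 604800 s of true time the clock registers 604800/0.999711 = 604975.0 s, so it gains 175 s.

gain 175 s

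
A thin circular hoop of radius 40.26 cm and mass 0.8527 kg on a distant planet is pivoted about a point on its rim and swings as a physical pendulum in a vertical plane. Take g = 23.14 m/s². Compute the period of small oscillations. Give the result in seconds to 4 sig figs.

1.172 s

I_cm = mr² = 0.13821 kg·m². The pivot is at distance d = 0.4026 m from the centre of mass.
By the parallel-axis theorem, I = I_cm + md² = 0.13821 + 0.13821 = 0.27642 kg·m².
T = 2π√(I/(mgd)) = 2π√(0.27642/(0.8527 × 23.14 × 0.4026)) = 1.172 s.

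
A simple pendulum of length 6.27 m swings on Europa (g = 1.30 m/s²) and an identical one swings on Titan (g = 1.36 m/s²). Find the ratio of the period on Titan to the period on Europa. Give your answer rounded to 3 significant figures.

0.978

T ∝ 1/√g, so T₂/T₁ = √(g₁/g₂) = √(1.30/1.36) = 0.978.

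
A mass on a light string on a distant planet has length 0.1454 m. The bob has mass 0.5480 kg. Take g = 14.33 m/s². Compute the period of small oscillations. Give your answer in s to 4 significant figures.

0.6329 s

T = 2π√(L/g) = 2π√(0.1454/14.33) = 2π × 0.10073 = 0.6329 s.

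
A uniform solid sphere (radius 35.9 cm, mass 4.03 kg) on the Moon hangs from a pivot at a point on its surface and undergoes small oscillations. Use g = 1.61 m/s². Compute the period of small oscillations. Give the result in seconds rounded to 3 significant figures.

I_cm = (2/5)mr² = 0.2078 kg·m². The pivot is at distance d = 0.359 m from the centre of mass.
By the parallel-axis theorem, I = I_cm + md² = 0.2078 + 0.5194 = 0.7271 kg·m².
T = 2π√(I/(mgd)) = 2π√(0.7271/(4.03 × 1.61 × 0.359)) = 3.51 s.

3.51 s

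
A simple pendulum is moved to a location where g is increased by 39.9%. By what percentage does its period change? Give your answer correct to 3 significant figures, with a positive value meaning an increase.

T ∝ 1/√g, so T'/T = 1/√(1.399) = 0.8455.
Percentage change in T = (0.8455 − 1) × 100% = -15.5%.

-15.5%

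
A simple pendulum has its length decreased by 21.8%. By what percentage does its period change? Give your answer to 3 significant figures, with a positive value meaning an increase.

T ∝ √L, so T'/T = √(0.7820) = 0.8843.
Percentage change in T = (0.8843 − 1) × 100% = -11.6%.

-11.6%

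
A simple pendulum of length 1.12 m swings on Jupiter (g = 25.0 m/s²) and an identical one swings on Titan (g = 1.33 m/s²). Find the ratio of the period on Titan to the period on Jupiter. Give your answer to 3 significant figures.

4.34

T ∝ 1/√g, so T₂/T₁ = √(g₁/g₂) = √(25.0/1.33) = 4.34.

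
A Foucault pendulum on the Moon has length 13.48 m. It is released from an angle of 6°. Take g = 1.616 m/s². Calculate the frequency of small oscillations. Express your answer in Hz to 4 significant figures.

0.05511 Hz

T = 2π√(L/g) = 2π√(13.48/1.616) = 18.147 s, so f = 1/T = 0.05511 Hz.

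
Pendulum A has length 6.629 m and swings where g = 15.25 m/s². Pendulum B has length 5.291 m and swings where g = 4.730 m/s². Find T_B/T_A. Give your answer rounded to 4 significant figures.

T = 2π√(L/g), so T_B/T_A = √((L_B/g_B)/(L_A/g_A)) = √((5.291/4.730)/(6.629/15.25)) = 1.604.

1.604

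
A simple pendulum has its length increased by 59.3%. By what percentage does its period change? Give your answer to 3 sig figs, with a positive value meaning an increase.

26.2%

T ∝ √L, so T'/T = √(1.593) = 1.262.
Percentage change in T = (1.262 − 1) × 100% = 26.2%.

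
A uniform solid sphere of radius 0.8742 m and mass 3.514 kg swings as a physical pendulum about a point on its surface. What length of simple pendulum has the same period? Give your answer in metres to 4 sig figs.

1.224 m

The equivalent simple-pendulum length is L_eq = I/(md), where I is about the pivot and d = 0.87420 m.
I_cm = (2/5)mR² = 1.0742 kg·m², so I = I_cm + md² = 1.0742 + 2.6855 = 3.7597 kg·m².
L_eq = 3.7597/(3.514 × 0.87420) = 1.224 m.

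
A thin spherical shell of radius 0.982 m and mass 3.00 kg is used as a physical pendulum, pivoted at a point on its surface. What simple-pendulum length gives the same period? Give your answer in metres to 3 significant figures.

1.64 m

The equivalent simple-pendulum length is L_eq = I/(md), where I is about the pivot and d = 0.9820 m.
I_cm = (2/3)mR² = 1.929 kg·m², so I = I_cm + md² = 1.929 + 2.893 = 4.822 kg·m².
L_eq = 4.822/(3.00 × 0.9820) = 1.64 m.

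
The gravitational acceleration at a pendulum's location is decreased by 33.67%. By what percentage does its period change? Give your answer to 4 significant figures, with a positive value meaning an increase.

22.78%

T ∝ 1/√g, so T'/T = 1/√(0.66330) = 1.2278.
Percentage change in T = (1.2278 − 1) × 100% = 22.78%.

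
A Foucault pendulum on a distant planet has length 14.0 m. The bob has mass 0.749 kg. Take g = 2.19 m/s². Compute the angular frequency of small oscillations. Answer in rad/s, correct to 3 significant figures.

ω = √(g/L) = √(2.19/14.0) = 0.396 rad/s.

0.396 rad/s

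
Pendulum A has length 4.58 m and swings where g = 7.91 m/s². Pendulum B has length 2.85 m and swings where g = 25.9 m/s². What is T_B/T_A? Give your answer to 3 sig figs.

0.436

T = 2π√(L/g), so T_B/T_A = √((L_B/g_B)/(L_A/g_A)) = √((2.85/25.9)/(4.58/7.91)) = 0.436.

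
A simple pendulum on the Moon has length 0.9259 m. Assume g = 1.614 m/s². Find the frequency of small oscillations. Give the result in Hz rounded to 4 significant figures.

0.2101 Hz

T = 2π√(L/g) = 2π√(0.9259/1.614) = 4.7589 s, so f = 1/T = 0.2101 Hz.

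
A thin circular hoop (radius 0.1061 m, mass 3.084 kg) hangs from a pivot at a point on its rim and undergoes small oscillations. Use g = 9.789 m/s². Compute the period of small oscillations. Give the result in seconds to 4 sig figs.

I_cm = mr² = 0.034717 kg·m². The pivot is at distance d = 0.1061 m from the centre of mass.
By the parallel-axis theorem, I = I_cm + md² = 0.034717 + 0.034717 = 0.069434 kg·m².
T = 2π√(I/(mgd)) = 2π√(0.069434/(3.084 × 9.789 × 0.1061)) = 0.9251 s.

0.9251 s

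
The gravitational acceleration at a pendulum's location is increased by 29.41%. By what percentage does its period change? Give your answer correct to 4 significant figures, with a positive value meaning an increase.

T ∝ 1/√g, so T'/T = 1/√(1.2941) = 0.87906.
Percentage change in T = (0.87906 − 1) × 100% = -12.09%.

-12.09%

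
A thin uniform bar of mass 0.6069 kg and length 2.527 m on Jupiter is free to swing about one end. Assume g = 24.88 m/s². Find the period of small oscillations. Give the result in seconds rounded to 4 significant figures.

1.635 s

For a physical pendulum T = 2π√(I/(mgd)), with d = 1.2635 m from pivot to centre of mass.
I_cm = mL²/12 = 0.6069 × 2.527²/12 = 0.32296 kg·m²; I = I_cm + md² = 0.32296 + 0.6069 × 1.2635² = 1.2918 kg·m².
T = 2π√(1.2918/(0.6069 × 24.88 × 1.2635)) = 1.635 s.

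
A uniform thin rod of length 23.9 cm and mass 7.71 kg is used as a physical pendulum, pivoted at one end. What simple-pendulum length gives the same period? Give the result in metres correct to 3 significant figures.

0.159 m

The equivalent simple-pendulum length is L_eq = I/(md), where I is about the pivot and d = 0.1195 m.
I_cm = (1/12)mL² = 0.03670 kg·m², so I = I_cm + md² = 0.03670 + 0.1101 = 0.1468 kg·m².
L_eq = 0.1468/(7.71 × 0.1195) = 0.159 m.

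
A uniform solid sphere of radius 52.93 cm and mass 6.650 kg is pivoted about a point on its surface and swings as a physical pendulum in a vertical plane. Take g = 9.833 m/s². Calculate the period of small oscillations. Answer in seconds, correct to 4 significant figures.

1.725 s

I_cm = (2/5)mr² = 0.74522 kg·m². The pivot is at distance d = 0.5293 m from the centre of mass.
By the parallel-axis theorem, I = I_cm + md² = 0.74522 + 1.8631 = 2.6083 kg·m².
T = 2π√(I/(mgd)) = 2π√(2.6083/(6.650 × 9.833 × 0.5293)) = 1.725 s.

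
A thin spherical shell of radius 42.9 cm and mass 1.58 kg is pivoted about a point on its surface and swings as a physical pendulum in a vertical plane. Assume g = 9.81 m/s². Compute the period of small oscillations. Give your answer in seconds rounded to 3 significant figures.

I_cm = (2/3)mr² = 0.1939 kg·m². The pivot is at distance d = 0.429 m from the centre of mass.
By the parallel-axis theorem, I = I_cm + md² = 0.1939 + 0.2908 = 0.4846 kg·m².
T = 2π√(I/(mgd)) = 2π√(0.4846/(1.58 × 9.81 × 0.429)) = 1.70 s.

1.70 s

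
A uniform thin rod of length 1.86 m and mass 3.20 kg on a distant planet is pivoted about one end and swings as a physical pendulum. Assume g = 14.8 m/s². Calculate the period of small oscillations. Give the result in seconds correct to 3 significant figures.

For a physical pendulum T = 2π√(I/(mgd)), with d = 0.9300 m from pivot to centre of mass.
I_cm = mL²/12 = 3.20 × 1.86²/12 = 0.9226 kg·m²; I = I_cm + md² = 0.9226 + 3.20 × 0.9300² = 3.690 kg·m².
T = 2π√(3.690/(3.20 × 14.8 × 0.9300)) = 1.82 s.

1.82 s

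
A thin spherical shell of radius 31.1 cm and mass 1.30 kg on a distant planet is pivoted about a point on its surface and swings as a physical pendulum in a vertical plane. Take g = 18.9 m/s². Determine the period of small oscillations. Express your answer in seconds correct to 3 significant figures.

1.04 s

I_cm = (2/3)mr² = 0.08382 kg·m². The pivot is at distance d = 0.311 m from the centre of mass.
By the parallel-axis theorem, I = I_cm + md² = 0.08382 + 0.1257 = 0.2096 kg·m².
T = 2π√(I/(mgd)) = 2π√(0.2096/(1.30 × 18.9 × 0.311)) = 1.04 s.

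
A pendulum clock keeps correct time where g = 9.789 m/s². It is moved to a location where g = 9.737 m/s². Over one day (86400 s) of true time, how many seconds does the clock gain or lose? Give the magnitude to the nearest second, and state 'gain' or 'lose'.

The clock's period scales as T ∝ 1/√g, so T'/T = √(9.789/9.737) = 1.00267.
In 86400 s of true time the clock registers 86400/1.00267 = 86170.2 s, so it loses 230 s.

lose 230 s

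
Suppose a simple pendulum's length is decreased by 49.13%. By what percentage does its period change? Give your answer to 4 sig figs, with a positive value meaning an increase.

T ∝ √L, so T'/T = √(0.50870) = 0.71323.
Percentage change in T = (0.71323 − 1) × 100% = -28.68%.

-28.68%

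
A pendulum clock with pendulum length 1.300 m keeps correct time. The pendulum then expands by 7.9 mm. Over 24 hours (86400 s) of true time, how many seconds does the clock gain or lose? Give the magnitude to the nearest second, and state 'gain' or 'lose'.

T ∝ √L, so T'/T = √(1.30790/1.300) = 1.00303.
In 86400 s of true time the clock registers 86400/1.00303 = 86138.7 s, so it loses 261 s.

lose 261 s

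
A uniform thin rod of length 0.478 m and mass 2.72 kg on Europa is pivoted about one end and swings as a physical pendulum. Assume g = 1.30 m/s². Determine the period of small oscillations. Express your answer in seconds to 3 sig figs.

3.11 s

For a physical pendulum T = 2π√(I/(mgd)), with d = 0.2390 m from pivot to centre of mass.
I_cm = mL²/12 = 2.72 × 0.478²/12 = 0.05179 kg·m²; I = I_cm + md² = 0.05179 + 2.72 × 0.2390² = 0.2072 kg·m².
T = 2π√(0.2072/(2.72 × 1.30 × 0.2390)) = 3.11 s.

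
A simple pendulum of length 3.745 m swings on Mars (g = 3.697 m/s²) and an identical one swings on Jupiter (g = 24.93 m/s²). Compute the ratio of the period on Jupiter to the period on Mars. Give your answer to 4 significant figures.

0.3851

T ∝ 1/√g, so T₂/T₁ = √(g₁/g₂) = √(3.697/24.93) = 0.3851.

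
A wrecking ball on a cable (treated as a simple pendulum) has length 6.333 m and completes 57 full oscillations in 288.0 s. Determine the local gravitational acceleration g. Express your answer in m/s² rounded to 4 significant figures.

9.793 m/s²

T = 288.0/57 = 5.0526 s.
From T = 2π√(L/g), g = 4π²L/T² = 4π² × 6.333/5.0526² = 9.793 m/s².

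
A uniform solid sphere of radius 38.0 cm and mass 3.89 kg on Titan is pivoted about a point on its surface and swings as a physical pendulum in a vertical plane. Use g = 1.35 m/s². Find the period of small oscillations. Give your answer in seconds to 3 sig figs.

3.94 s

I_cm = (2/5)mr² = 0.2247 kg·m². The pivot is at distance d = 0.380 m from the centre of mass.
By the parallel-axis theorem, I = I_cm + md² = 0.2247 + 0.5617 = 0.7864 kg·m².
T = 2π√(I/(mgd)) = 2π√(0.7864/(3.89 × 1.35 × 0.380)) = 3.94 s.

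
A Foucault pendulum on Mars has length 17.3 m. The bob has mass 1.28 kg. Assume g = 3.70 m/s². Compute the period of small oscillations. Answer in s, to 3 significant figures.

T = 2π√(L/g) = 2π√(17.3/3.70) = 2π × 2.162 = 13.6 s.

13.6 s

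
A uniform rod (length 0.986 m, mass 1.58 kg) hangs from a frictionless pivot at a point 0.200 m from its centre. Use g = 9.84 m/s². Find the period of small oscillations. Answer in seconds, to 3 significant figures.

For a physical pendulum T = 2π√(I/(mgd)), with d = 0.2000 m from pivot to centre of mass.
I_cm = mL²/12 = 1.58 × 0.986²/12 = 0.1280 kg·m²; I = I_cm + md² = 0.1280 + 1.58 × 0.2000² = 0.1912 kg·m².
T = 2π√(0.1912/(1.58 × 9.84 × 0.2000)) = 1.56 s.

1.56 s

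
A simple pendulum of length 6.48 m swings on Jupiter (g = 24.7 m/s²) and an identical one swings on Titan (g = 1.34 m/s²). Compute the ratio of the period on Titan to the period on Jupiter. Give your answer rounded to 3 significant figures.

4.29

T ∝ 1/√g, so T₂/T₁ = √(g₁/g₂) = √(24.7/1.34) = 4.29.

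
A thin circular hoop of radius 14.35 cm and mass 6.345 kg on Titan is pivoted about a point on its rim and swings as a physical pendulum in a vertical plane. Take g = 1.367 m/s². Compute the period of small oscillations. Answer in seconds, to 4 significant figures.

2.879 s

I_cm = mr² = 0.13066 kg·m². The pivot is at distance d = 0.1435 m from the centre of mass.
By the parallel-axis theorem, I = I_cm + md² = 0.13066 + 0.13066 = 0.26132 kg·m².
T = 2π√(I/(mgd)) = 2π√(0.26132/(6.345 × 1.367 × 0.1435)) = 2.879 s.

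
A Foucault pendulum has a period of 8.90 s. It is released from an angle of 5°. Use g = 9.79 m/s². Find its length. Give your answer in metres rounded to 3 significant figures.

19.6 m

From T = 2π√(L/g), L = gT²/(4π²) = 9.79 × 8.900²/(4π²) = 19.6 m.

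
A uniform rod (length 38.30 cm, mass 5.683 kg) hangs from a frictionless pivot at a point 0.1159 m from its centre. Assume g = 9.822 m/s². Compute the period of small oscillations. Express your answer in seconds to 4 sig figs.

0.9433 s

For a physical pendulum T = 2π√(I/(mgd)), with d = 0.11590 m from pivot to centre of mass.
I_cm = mL²/12 = 5.683 × 0.3830²/12 = 0.069469 kg·m²; I = I_cm + md² = 0.069469 + 5.683 × 0.11590² = 0.14581 kg·m².
T = 2π√(0.14581/(5.683 × 9.822 × 0.11590)) = 0.9433 s.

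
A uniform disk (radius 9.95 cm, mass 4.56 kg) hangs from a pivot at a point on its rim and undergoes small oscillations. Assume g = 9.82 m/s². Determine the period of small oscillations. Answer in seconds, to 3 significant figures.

I_cm = ½mr² = 0.02257 kg·m². The pivot is at distance d = 0.0995 m from the centre of mass.
By the parallel-axis theorem, I = I_cm + md² = 0.02257 + 0.04515 = 0.06772 kg·m².
T = 2π√(I/(mgd)) = 2π√(0.06772/(4.56 × 9.82 × 0.0995)) = 0.775 s.

0.775 s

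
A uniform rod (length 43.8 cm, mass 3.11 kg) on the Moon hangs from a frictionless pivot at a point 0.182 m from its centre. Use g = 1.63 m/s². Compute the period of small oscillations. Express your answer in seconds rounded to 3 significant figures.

For a physical pendulum T = 2π√(I/(mgd)), with d = 0.1820 m from pivot to centre of mass.
I_cm = mL²/12 = 3.11 × 0.438²/12 = 0.04972 kg·m²; I = I_cm + md² = 0.04972 + 3.11 × 0.1820² = 0.1527 kg·m².
T = 2π√(0.1527/(3.11 × 1.63 × 0.1820)) = 2.56 s.

2.56 s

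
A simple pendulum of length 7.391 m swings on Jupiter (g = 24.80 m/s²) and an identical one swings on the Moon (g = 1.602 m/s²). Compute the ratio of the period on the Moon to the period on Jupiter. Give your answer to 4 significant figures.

T ∝ 1/√g, so T₂/T₁ = √(g₁/g₂) = √(24.80/1.602) = 3.935.

3.935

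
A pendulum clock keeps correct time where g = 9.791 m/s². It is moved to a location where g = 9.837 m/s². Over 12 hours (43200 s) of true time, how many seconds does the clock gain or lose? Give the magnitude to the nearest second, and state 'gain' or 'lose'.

gain 101 s

The clock's period scales as T ∝ 1/√g, so T'/T = √(9.791/9.837) = 0.997659.
In 43200 s of true time the clock registers 43200/0.997659 = 43301.4 s, so it gains 101 s.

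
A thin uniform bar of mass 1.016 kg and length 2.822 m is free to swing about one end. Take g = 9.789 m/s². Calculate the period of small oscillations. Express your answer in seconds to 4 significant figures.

2.755 s

For a physical pendulum T = 2π√(I/(mgd)), with d = 1.4110 m from pivot to centre of mass.
I_cm = mL²/12 = 1.016 × 2.822²/12 = 0.67426 kg·m²; I = I_cm + md² = 0.67426 + 1.016 × 1.4110² = 2.6970 kg·m².
T = 2π√(2.6970/(1.016 × 9.789 × 1.4110)) = 2.755 s.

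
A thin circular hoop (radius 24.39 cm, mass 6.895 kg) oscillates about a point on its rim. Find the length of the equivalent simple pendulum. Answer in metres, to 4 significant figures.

0.4878 m

The equivalent simple-pendulum length is L_eq = I/(md), where I is about the pivot and d = 0.24390 m.
I_cm = mR² = 0.41016 kg·m², so I = I_cm + md² = 0.41016 + 0.41016 = 0.82033 kg·m².
L_eq = 0.82033/(6.895 × 0.24390) = 0.4878 m.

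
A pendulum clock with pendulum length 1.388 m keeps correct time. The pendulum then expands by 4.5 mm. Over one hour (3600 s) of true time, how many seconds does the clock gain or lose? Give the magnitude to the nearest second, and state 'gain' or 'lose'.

lose 6 s

T ∝ √L, so T'/T = √(1.39250/1.388) = 1.00162.
In 3600 s of true time the clock registers 3600/1.00162 = 3594.2 s, so it loses 6 s.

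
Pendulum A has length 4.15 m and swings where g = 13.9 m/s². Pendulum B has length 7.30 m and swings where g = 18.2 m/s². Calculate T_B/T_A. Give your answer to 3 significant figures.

1.16

T = 2π√(L/g), so T_B/T_A = √((L_B/g_B)/(L_A/g_A)) = √((7.30/18.2)/(4.15/13.9)) = 1.16.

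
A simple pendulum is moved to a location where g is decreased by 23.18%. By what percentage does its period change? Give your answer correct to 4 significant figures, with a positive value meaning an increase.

T ∝ 1/√g, so T'/T = 1/√(0.76820) = 1.1409.
Percentage change in T = (1.1409 − 1) × 100% = 14.09%.

14.09%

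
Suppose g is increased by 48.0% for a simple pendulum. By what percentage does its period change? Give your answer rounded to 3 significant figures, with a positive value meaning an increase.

-17.8%

T ∝ 1/√g, so T'/T = 1/√(1.480) = 0.8220.
Percentage change in T = (0.8220 − 1) × 100% = -17.8%.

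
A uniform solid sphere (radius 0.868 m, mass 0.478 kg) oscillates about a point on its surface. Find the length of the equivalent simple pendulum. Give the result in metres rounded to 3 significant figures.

The equivalent simple-pendulum length is L_eq = I/(md), where I is about the pivot and d = 0.8680 m.
I_cm = (2/5)mR² = 0.1441 kg·m², so I = I_cm + md² = 0.1441 + 0.3601 = 0.5042 kg·m².
L_eq = 0.5042/(0.478 × 0.8680) = 1.22 m.

1.22 m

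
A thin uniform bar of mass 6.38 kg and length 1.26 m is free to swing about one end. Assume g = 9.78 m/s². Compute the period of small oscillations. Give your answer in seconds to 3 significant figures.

For a physical pendulum T = 2π√(I/(mgd)), with d = 0.6300 m from pivot to centre of mass.
I_cm = mL²/12 = 6.38 × 1.26²/12 = 0.8441 kg·m²; I = I_cm + md² = 0.8441 + 6.38 × 0.6300² = 3.376 kg·m².
T = 2π√(3.376/(6.38 × 9.78 × 0.6300)) = 1.84 s.

1.84 s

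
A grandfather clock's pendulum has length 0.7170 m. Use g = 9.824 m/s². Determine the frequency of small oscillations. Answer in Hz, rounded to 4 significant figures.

0.5891 Hz

T = 2π√(L/g) = 2π√(0.7170/9.824) = 1.6974 s, so f = 1/T = 0.5891 Hz.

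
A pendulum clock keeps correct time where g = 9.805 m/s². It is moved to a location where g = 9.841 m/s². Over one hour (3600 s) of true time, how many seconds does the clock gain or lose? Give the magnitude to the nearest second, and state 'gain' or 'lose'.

The clock's period scales as T ∝ 1/√g, so T'/T = √(9.805/9.841) = 0.998169.
In 3600 s of true time the clock registers 3600/0.998169 = 3606.6 s, so it gains 7 s.

gain 7 s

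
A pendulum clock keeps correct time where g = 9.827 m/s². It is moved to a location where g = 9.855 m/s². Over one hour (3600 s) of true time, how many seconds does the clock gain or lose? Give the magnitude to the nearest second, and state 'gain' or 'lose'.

The clock's period scales as T ∝ 1/√g, so T'/T = √(9.827/9.855) = 0.998578.
In 3600 s of true time the clock registers 3600/0.998578 = 3605.1 s, so it gains 5 s.

gain 5 s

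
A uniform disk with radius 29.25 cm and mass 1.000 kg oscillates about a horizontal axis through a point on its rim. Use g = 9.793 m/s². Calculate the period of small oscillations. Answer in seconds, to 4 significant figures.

1.330 s

I_cm = ½mr² = 0.042778 kg·m². The pivot is at distance d = 0.2925 m from the centre of mass.
By the parallel-axis theorem, I = I_cm + md² = 0.042778 + 0.085556 = 0.12833 kg·m².
T = 2π√(I/(mgd)) = 2π√(0.12833/(1.000 × 9.793 × 0.2925)) = 1.330 s.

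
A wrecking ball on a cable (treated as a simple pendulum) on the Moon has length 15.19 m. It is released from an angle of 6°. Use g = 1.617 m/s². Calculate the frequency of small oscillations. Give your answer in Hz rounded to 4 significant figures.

T = 2π√(L/g) = 2π√(15.19/1.617) = 19.258 s, so f = 1/T = 0.05193 Hz.

0.05193 Hz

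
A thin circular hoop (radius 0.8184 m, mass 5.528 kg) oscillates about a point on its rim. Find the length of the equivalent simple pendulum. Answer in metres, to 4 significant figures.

1.637 m

The equivalent simple-pendulum length is L_eq = I/(md), where I is about the pivot and d = 0.81840 m.
I_cm = mR² = 3.7025 kg·m², so I = I_cm + md² = 3.7025 + 3.7025 = 7.4051 kg·m².
L_eq = 7.4051/(5.528 × 0.81840) = 1.637 m.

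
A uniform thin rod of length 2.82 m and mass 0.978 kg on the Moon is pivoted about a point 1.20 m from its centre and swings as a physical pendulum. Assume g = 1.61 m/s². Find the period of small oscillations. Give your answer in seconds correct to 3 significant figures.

6.55 s

For a physical pendulum T = 2π√(I/(mgd)), with d = 1.200 m from pivot to centre of mass.
I_cm = mL²/12 = 0.978 × 2.82²/12 = 0.6481 kg·m²; I = I_cm + md² = 0.6481 + 0.978 × 1.200² = 2.056 kg·m².
T = 2π√(2.056/(0.978 × 1.61 × 1.200)) = 6.55 s.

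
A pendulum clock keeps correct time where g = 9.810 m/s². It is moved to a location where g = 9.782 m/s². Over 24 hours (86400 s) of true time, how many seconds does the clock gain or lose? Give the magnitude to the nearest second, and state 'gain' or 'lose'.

The clock's period scales as T ∝ 1/√g, so T'/T = √(9.810/9.782) = 1.00143.
In 86400 s of true time the clock registers 86400/1.00143 = 86276.6 s, so it loses 123 s.

lose 123 s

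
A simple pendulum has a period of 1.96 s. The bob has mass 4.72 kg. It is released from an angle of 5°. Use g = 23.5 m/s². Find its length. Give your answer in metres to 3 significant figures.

From T = 2π√(L/g), L = gT²/(4π²) = 23.5 × 1.960²/(4π²) = 2.29 m.

2.29 m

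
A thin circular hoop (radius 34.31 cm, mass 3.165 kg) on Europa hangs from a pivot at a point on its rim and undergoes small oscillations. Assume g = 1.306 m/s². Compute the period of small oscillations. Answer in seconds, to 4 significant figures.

4.554 s

I_cm = mr² = 0.37258 kg·m². The pivot is at distance d = 0.3431 m from the centre of mass.
By the parallel-axis theorem, I = I_cm + md² = 0.37258 + 0.37258 = 0.74515 kg·m².
T = 2π√(I/(mgd)) = 2π√(0.74515/(3.165 × 1.306 × 0.3431)) = 4.554 s.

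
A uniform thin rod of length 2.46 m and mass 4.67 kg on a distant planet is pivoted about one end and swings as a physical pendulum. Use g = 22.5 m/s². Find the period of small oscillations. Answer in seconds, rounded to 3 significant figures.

1.70 s

For a physical pendulum T = 2π√(I/(mgd)), with d = 1.230 m from pivot to centre of mass.
I_cm = mL²/12 = 4.67 × 2.46²/12 = 2.355 kg·m²; I = I_cm + md² = 2.355 + 4.67 × 1.230² = 9.420 kg·m².
T = 2π√(9.420/(4.67 × 22.5 × 1.230)) = 1.70 s.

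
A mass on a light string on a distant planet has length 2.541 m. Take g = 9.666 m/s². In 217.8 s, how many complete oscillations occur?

T = 2π√(L/g) = 2π√(2.541/9.666) = 3.2215 s.
Number of complete oscillations = ⌊217.8/3.2215⌋ = ⌊67.608⌋ = 67.

67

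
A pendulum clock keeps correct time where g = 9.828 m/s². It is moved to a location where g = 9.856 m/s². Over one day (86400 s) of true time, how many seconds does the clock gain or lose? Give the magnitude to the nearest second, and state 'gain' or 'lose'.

The clock's period scales as T ∝ 1/√g, so T'/T = √(9.828/9.856) = 0.998579.
In 86400 s of true time the clock registers 86400/0.998579 = 86523.0 s, so it gains 123 s.

gain 123 s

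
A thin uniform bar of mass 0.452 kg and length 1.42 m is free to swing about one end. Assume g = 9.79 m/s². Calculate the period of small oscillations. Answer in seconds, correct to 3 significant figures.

For a physical pendulum T = 2π√(I/(mgd)), with d = 0.7100 m from pivot to centre of mass.
I_cm = mL²/12 = 0.452 × 1.42²/12 = 0.07595 kg·m²; I = I_cm + md² = 0.07595 + 0.452 × 0.7100² = 0.3038 kg·m².
T = 2π√(0.3038/(0.452 × 9.79 × 0.7100)) = 1.95 s.

1.95 s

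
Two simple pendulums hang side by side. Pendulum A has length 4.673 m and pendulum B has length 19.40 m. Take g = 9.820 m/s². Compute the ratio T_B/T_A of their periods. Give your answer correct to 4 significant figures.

T ∝ √L, so T_B/T_A = √(L_B/L_A) = √(19.40/4.673) = 2.038.

2.038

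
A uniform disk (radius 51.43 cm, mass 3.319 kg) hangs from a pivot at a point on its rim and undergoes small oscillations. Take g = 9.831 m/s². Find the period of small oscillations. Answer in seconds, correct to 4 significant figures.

1.760 s

I_cm = ½mr² = 0.43895 kg·m². The pivot is at distance d = 0.5143 m from the centre of mass.
By the parallel-axis theorem, I = I_cm + md² = 0.43895 + 0.87789 = 1.3168 kg·m².
T = 2π√(I/(mgd)) = 2π√(1.3168/(3.319 × 9.831 × 0.5143)) = 1.760 s.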